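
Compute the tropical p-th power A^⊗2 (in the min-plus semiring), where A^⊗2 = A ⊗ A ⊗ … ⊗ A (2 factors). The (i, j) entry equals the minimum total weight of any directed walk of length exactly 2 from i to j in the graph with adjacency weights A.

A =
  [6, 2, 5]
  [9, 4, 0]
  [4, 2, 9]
A^⊗2 =
  [9, 6, 2]
  [4, 2, 4]
  [10, 6, 2]

Each entry (A^⊗2)_ij equals the minimum over all length-2 walks i = v_0 → v_1 → … → v_2 = j of Σ_t A[v_t][v_{t+1}]. For example, for (i, j) = (0, 2) we minimise over 3 possible intermediate vertex sequences; the minimum is 2, attained along the walk 0 → 1 → 2.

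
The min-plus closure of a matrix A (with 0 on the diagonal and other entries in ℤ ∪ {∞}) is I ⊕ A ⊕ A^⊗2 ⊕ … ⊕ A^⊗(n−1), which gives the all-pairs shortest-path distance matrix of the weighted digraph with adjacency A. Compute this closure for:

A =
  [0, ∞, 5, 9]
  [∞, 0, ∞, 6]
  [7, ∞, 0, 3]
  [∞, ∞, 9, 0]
Closure =
  [0, ∞, 5, 8]
  [22, 0, 15, 6]
  [7, ∞, 0, 3]
  [16, ∞, 9, 0]

This is the Floyd-Warshall all-pairs shortest-path computation. For each intermediate vertex k = 0, 1, …, 3, update dist[i][j] ← min(dist[i][j], dist[i][k] + dist[k][j]). The final matrix gives, for each (i, j), the minimum total weight of any directed path from i to j (possibly empty when i = j).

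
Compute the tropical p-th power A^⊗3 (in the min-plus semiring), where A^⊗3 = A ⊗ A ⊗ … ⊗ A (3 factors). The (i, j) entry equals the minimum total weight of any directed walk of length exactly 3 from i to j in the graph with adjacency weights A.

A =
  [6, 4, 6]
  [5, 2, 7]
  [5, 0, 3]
A^⊗3 =
  [11, 8, 12]
  [9, 6, 11]
  [7, 4, 9]

Each entry (A^⊗3)_ij equals the minimum over all length-3 walks i = v_0 → v_1 → … → v_3 = j of Σ_t A[v_t][v_{t+1}]. For example, for (i, j) = (0, 2) we minimise over 9 possible intermediate vertex sequences; the minimum is 12, attained along the walk 0 → 2 → 2 → 2.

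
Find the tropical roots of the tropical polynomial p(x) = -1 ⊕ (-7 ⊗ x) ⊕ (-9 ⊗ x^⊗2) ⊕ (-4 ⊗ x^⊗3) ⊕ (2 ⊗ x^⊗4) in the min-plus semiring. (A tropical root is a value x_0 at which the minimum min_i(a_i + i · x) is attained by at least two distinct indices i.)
Roots: {-6, -5, 2, 6}

Each tropical root is a break point of the lower envelope of the lines y = a_i + i · x (there are 5 lines, with slopes 0, 1, ..., 4). Only the lines that attain the minimum somewhere contribute to roots; other lines are dominated. Here the surviving (envelope) indices are i = 4, i = 3, i = 2, i = 1, i = 0.
Intersections between consecutive envelope lines give the roots: for adjacent envelope indices i < j the intersection is x = (a_i − a_j) / (j − i). Reading off the sorted break points: {-6, -5, 2, 6}.
Verification: at each break x_0, at least two indices attain the minimum of min_i(a_i + i · x_0).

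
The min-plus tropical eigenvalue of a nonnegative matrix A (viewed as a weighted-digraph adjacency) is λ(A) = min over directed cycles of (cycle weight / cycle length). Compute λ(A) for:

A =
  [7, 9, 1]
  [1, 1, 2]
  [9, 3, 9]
λ(A) = 1

Enumerate directed cycles and compute their means (weight / length). Sample:
  cycle 0 → 0: weight = 7, length = 1, mean = 7/1 ≈ 7.000
  cycle 1 → 1: weight = 1, length = 1, mean = 1/1 ≈ 1.000
  cycle 2 → 2: weight = 9, length = 1, mean = 9/1 ≈ 9.000
  cycle 0 → 1 → 0: weight = 10, length = 2, mean = 10/2 ≈ 5.000
  cycle 0 → 2 → 0: weight = 10, length = 2, mean = 10/2 ≈ 5.000
  cycle 1 → 0 → 1: weight = 10, length = 2, mean = 10/2 ≈ 5.000
Minimum mean = 1.000, attained e.g. along the cycle 1 → 1 with weight 1 and length 1. So λ(A) = 1/1 = 1.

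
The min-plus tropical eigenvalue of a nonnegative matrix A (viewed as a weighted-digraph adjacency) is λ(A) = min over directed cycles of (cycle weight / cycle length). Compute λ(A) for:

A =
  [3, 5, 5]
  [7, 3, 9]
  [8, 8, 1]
λ(A) = 1

Enumerate directed cycles and compute their means (weight / length). Sample:
  cycle 0 → 0: weight = 3, length = 1, mean = 3/1 ≈ 3.000
  cycle 1 → 1: weight = 3, length = 1, mean = 3/1 ≈ 3.000
  cycle 2 → 2: weight = 1, length = 1, mean = 1/1 ≈ 1.000
  cycle 0 → 1 → 0: weight = 12, length = 2, mean = 12/2 ≈ 6.000
  cycle 0 → 2 → 0: weight = 13, length = 2, mean = 13/2 ≈ 6.500
  cycle 1 → 0 → 1: weight = 12, length = 2, mean = 12/2 ≈ 6.000
Minimum mean = 1.000, attained e.g. along the cycle 2 → 2 with weight 1 and length 1. So λ(A) = 1/1 = 1.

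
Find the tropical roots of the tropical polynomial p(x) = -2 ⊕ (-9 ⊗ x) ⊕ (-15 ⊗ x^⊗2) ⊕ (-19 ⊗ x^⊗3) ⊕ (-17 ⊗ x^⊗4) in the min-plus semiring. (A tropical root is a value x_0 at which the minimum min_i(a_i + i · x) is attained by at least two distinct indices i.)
Roots: {-2, 4, 6, 7}

Each tropical root is a break point of the lower envelope of the lines y = a_i + i · x (there are 5 lines, with slopes 0, 1, ..., 4). Only the lines that attain the minimum somewhere contribute to roots; other lines are dominated. Here the surviving (envelope) indices are i = 4, i = 3, i = 2, i = 1, i = 0.
Intersections between consecutive envelope lines give the roots: for adjacent envelope indices i < j the intersection is x = (a_i − a_j) / (j − i). Reading off the sorted break points: {-2, 4, 6, 7}.
Verification: at each break x_0, at least two indices attain the minimum of min_i(a_i + i · x_0).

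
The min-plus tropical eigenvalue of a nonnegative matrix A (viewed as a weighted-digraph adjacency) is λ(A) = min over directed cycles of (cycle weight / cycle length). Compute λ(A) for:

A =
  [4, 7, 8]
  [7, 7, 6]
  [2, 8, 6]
λ(A) = 4

Enumerate directed cycles and compute their means (weight / length). Sample:
  cycle 0 → 0: weight = 4, length = 1, mean = 4/1 ≈ 4.000
  cycle 1 → 1: weight = 7, length = 1, mean = 7/1 ≈ 7.000
  cycle 2 → 2: weight = 6, length = 1, mean = 6/1 ≈ 6.000
  cycle 0 → 1 → 0: weight = 14, length = 2, mean = 14/2 ≈ 7.000
  cycle 0 → 2 → 0: weight = 10, length = 2, mean = 10/2 ≈ 5.000
  cycle 1 → 0 → 1: weight = 14, length = 2, mean = 14/2 ≈ 7.000
Minimum mean = 4.000, attained e.g. along the cycle 0 → 0 with weight 4 and length 1. So λ(A) = 4/1 = 4.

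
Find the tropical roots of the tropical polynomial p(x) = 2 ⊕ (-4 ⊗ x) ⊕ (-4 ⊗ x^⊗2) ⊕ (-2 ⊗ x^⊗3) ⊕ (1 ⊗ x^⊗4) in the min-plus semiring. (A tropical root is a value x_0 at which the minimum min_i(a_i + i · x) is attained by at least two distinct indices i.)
Roots: {-3, -2, 0, 6}

Each tropical root is a break point of the lower envelope of the lines y = a_i + i · x (there are 5 lines, with slopes 0, 1, ..., 4). Only the lines that attain the minimum somewhere contribute to roots; other lines are dominated. Here the surviving (envelope) indices are i = 4, i = 3, i = 2, i = 1, i = 0.
Intersections between consecutive envelope lines give the roots: for adjacent envelope indices i < j the intersection is x = (a_i − a_j) / (j − i). Reading off the sorted break points: {-3, -2, 0, 6}.
Verification: at each break x_0, at least two indices attain the minimum of min_i(a_i + i · x_0).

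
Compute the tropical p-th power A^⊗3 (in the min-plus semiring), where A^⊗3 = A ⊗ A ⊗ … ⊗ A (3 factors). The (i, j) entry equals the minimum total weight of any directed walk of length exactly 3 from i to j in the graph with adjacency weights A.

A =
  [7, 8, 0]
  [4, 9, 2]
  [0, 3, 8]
A^⊗3 =
  [7, 8, 0]
  [4, 7, 2]
  [0, 3, 7]

Each entry (A^⊗3)_ij equals the minimum over all length-3 walks i = v_0 → v_1 → … → v_3 = j of Σ_t A[v_t][v_{t+1}]. For example, for (i, j) = (0, 2) we minimise over 9 possible intermediate vertex sequences; the minimum is 0, attained along the walk 0 → 2 → 0 → 2.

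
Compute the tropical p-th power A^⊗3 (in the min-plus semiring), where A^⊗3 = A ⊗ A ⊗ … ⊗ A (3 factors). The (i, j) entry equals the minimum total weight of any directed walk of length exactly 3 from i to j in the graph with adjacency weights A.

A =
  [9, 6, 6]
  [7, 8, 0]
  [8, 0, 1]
A^⊗3 =
  [13, 6, 6]
  [7, 1, 0]
  [8, 0, 1]

Each entry (A^⊗3)_ij equals the minimum over all length-3 walks i = v_0 → v_1 → … → v_3 = j of Σ_t A[v_t][v_{t+1}]. For example, for (i, j) = (0, 2) we minimise over 9 possible intermediate vertex sequences; the minimum is 6, attained along the walk 0 → 2 → 1 → 2.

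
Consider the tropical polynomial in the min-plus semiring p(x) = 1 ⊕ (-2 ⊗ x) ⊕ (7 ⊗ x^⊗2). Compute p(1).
p(1) = -1

A tropical monomial a ⊗ x^⊗i evaluates to a + i · x. Evaluating each term at x = 1:
  Term 0 contributes 1 + 0 · 1 = 1
  Term 1 contributes -2 + 1 · 1 = -1
  Term 2 contributes 7 + 2 · 1 = 9
p(1) = ⊕ of these = min[1, -1, 9] = -1.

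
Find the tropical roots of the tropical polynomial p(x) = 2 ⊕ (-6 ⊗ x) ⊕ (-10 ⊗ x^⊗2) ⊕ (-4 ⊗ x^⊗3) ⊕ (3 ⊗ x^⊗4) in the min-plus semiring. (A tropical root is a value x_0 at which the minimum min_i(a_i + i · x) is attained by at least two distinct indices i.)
Roots: {-7, -6, 4, 8}

Each tropical root is a break point of the lower envelope of the lines y = a_i + i · x (there are 5 lines, with slopes 0, 1, ..., 4). Only the lines that attain the minimum somewhere contribute to roots; other lines are dominated. Here the surviving (envelope) indices are i = 4, i = 3, i = 2, i = 1, i = 0.
Intersections between consecutive envelope lines give the roots: for adjacent envelope indices i < j the intersection is x = (a_i − a_j) / (j − i). Reading off the sorted break points: {-7, -6, 4, 8}.
Verification: at each break x_0, at least two indices attain the minimum of min_i(a_i + i · x_0).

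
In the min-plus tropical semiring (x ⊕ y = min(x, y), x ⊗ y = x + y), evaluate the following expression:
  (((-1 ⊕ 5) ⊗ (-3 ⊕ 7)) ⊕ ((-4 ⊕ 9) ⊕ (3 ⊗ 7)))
(((-1 ⊕ 5) ⊗ (-3 ⊕ 7)) ⊕ ((-4 ⊕ 9) ⊕ (3 ⊗ 7))) = -4

Expand innermost to outermost. Recall ⊕ takes the minimum of its arguments and ⊗ takes their sum. Working out the expression (((-1 ⊕ 5) ⊗ (-3 ⊕ 7)) ⊕ ((-4 ⊕ 9) ⊕ (3 ⊗ 7))) gives -4.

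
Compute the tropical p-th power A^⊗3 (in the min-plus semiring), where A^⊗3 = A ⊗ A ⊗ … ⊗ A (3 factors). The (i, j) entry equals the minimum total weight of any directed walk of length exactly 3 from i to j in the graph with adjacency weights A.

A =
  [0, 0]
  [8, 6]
A^⊗3 =
  [0, 0]
  [8, 8]

Each entry (A^⊗3)_ij equals the minimum over all length-3 walks i = v_0 → v_1 → … → v_3 = j of Σ_t A[v_t][v_{t+1}]. For example, for (i, j) = (0, 1) we minimise over 4 possible intermediate vertex sequences; the minimum is 0, attained along the walk 0 → 0 → 0 → 1.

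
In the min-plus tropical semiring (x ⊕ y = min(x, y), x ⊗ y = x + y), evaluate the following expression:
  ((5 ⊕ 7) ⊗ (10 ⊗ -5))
((5 ⊕ 7) ⊗ (10 ⊗ -5)) = 10

Expand innermost to outermost. Recall ⊕ takes the minimum of its arguments and ⊗ takes their sum. Working out the expression ((5 ⊕ 7) ⊗ (10 ⊗ -5)) gives 10.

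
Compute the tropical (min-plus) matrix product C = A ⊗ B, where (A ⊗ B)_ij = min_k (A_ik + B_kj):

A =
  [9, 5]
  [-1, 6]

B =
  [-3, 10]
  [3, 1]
A ⊗ B =
  [6, 6]
  [-4, 7]

Apply the min-plus product entry-by-entry:
  C[0][0] = min over k of (A[0][0] + B[0][0] = 9 + -3 = 6, A[0][1] + B[1][0] = 5 + 3 = 8) = 6 (attained at k = 0)
  C[0][1] = min over k of (A[0][0] + B[0][1] = 9 + 10 = 19, A[0][1] + B[1][1] = 5 + 1 = 6) = 6 (attained at k = 1)
  C[1][0] = min over k of (A[1][0] + B[0][0] = -1 + -3 = -4, A[1][1] + B[1][0] = 6 + 3 = 9) = -4 (attained at k = 0)
  C[1][1] = min over k of (A[1][0] + B[0][1] = -1 + 10 = 9, A[1][1] + B[1][1] = 6 + 1 = 7) = 7 (attained at k = 1)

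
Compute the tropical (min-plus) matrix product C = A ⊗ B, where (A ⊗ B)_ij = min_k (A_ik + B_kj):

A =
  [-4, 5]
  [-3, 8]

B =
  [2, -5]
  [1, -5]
A ⊗ B =
  [-2, -9]
  [-1, -8]

Apply the min-plus product entry-by-entry:
  C[0][0] = min over k of (A[0][0] + B[0][0] = -4 + 2 = -2, A[0][1] + B[1][0] = 5 + 1 = 6) = -2 (attained at k = 0)
  C[0][1] = min over k of (A[0][0] + B[0][1] = -4 + -5 = -9, A[0][1] + B[1][1] = 5 + -5 = 0) = -9 (attained at k = 0)
  C[1][0] = min over k of (A[1][0] + B[0][0] = -3 + 2 = -1, A[1][1] + B[1][0] = 8 + 1 = 9) = -1 (attained at k = 0)
  C[1][1] = min over k of (A[1][0] + B[0][1] = -3 + -5 = -8, A[1][1] + B[1][1] = 8 + -5 = 3) = -8 (attained at k = 0)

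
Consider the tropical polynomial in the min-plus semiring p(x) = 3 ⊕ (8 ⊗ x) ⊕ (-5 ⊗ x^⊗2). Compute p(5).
p(5) = 3

A tropical monomial a ⊗ x^⊗i evaluates to a + i · x. Evaluating each term at x = 5:
  Term 0 contributes 3 + 0 · 5 = 3
  Term 1 contributes 8 + 1 · 5 = 13
  Term 2 contributes -5 + 2 · 5 = 5
p(5) = ⊕ of these = min[3, 13, 5] = 3.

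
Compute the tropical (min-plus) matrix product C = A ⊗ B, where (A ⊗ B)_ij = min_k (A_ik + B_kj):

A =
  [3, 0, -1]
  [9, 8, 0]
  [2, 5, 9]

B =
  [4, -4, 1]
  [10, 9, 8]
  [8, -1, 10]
A ⊗ B =
  [7, -2, 4]
  [8, -1, 10]
  [6, -2, 3]

Apply the min-plus product entry-by-entry:
  C[0][0] = min over k of (A[0][0] + B[0][0] = 3 + 4 = 7, A[0][1] + B[1][0] = 0 + 10 = 10, A[0][2] + B[2][0] = -1 + 8 = 7) = 7 (attained at k = 0)
  C[0][1] = min over k of (A[0][0] + B[0][1] = 3 + -4 = -1, A[0][1] + B[1][1] = 0 + 9 = 9, A[0][2] + B[2][1] = -1 + -1 = -2) = -2 (attained at k = 2)
  C[0][2] = min over k of (A[0][0] + B[0][2] = 3 + 1 = 4, A[0][1] + B[1][2] = 0 + 8 = 8, A[0][2] + B[2][2] = -1 + 10 = 9) = 4 (attained at k = 0)
  C[1][0] = min over k of (A[1][0] + B[0][0] = 9 + 4 = 13, A[1][1] + B[1][0] = 8 + 10 = 18, A[1][2] + B[2][0] = 0 + 8 = 8) = 8 (attained at k = 2)
  C[1][1] = min over k of (A[1][0] + B[0][1] = 9 + -4 = 5, A[1][1] + B[1][1] = 8 + 9 = 17, A[1][2] + B[2][1] = 0 + -1 = -1) = -1 (attained at k = 2)
  C[1][2] = min over k of (A[1][0] + B[0][2] = 9 + 1 = 10, A[1][1] + B[1][2] = 8 + 8 = 16, A[1][2] + B[2][2] = 0 + 10 = 10) = 10 (attained at k = 0)
  C[2][0] = min over k of (A[2][0] + B[0][0] = 2 + 4 = 6, A[2][1] + B[1][0] = 5 + 10 = 15, A[2][2] + B[2][0] = 9 + 8 = 17) = 6 (attained at k = 0)
  C[2][1] = min over k of (A[2][0] + B[0][1] = 2 + -4 = -2, A[2][1] + B[1][1] = 5 + 9 = 14, A[2][2] + B[2][1] = 9 + -1 = 8) = -2 (attained at k = 0)
  C[2][2] = min over k of (A[2][0] + B[0][2] = 2 + 1 = 3, A[2][1] + B[1][2] = 5 + 8 = 13, A[2][2] + B[2][2] = 9 + 10 = 19) = 3 (attained at k = 0)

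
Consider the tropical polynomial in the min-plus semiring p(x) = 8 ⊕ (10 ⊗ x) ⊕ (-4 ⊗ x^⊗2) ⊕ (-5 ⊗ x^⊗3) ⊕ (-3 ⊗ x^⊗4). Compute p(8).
p(8) = 8

A tropical monomial a ⊗ x^⊗i evaluates to a + i · x. Evaluating each term at x = 8:
  Term 0 contributes 8 + 0 · 8 = 8
  Term 1 contributes 10 + 1 · 8 = 18
  Term 2 contributes -4 + 2 · 8 = 12
  Term 3 contributes -5 + 3 · 8 = 19
  Term 4 contributes -3 + 4 · 8 = 29
p(8) = ⊕ of these = min[8, 18, 12, 19, 29] = 8.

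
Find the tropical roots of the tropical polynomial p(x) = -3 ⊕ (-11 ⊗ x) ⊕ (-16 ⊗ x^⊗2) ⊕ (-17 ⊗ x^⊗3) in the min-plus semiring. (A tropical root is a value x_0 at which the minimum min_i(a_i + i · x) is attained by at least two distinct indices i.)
Roots: {1, 5, 8}

Each tropical root is a break point of the lower envelope of the lines y = a_i + i · x (there are 4 lines, with slopes 0, 1, ..., 3). Only the lines that attain the minimum somewhere contribute to roots; other lines are dominated. Here the surviving (envelope) indices are i = 3, i = 2, i = 1, i = 0.
Intersections between consecutive envelope lines give the roots: for adjacent envelope indices i < j the intersection is x = (a_i − a_j) / (j − i). Reading off the sorted break points: {1, 5, 8}.
Verification: at each break x_0, at least two indices attain the minimum of min_i(a_i + i · x_0).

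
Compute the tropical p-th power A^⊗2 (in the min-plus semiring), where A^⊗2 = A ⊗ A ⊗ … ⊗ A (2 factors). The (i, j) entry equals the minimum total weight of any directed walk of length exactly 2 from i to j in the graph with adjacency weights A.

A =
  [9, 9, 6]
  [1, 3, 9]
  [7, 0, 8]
A^⊗2 =
  [10, 6, 14]
  [4, 6, 7]
  [1, 3, 9]

Each entry (A^⊗2)_ij equals the minimum over all length-2 walks i = v_0 → v_1 → … → v_2 = j of Σ_t A[v_t][v_{t+1}]. For example, for (i, j) = (0, 2) we minimise over 3 possible intermediate vertex sequences; the minimum is 14, attained along the walk 0 → 2 → 2.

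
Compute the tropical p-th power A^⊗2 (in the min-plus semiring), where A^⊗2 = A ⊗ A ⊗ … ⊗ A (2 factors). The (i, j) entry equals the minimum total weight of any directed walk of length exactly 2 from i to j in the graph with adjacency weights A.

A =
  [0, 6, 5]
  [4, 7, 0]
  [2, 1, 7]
A^⊗2 =
  [0, 6, 5]
  [2, 1, 7]
  [2, 8, 1]

Each entry (A^⊗2)_ij equals the minimum over all length-2 walks i = v_0 → v_1 → … → v_2 = j of Σ_t A[v_t][v_{t+1}]. For example, for (i, j) = (0, 2) we minimise over 3 possible intermediate vertex sequences; the minimum is 5, attained along the walk 0 → 0 → 2.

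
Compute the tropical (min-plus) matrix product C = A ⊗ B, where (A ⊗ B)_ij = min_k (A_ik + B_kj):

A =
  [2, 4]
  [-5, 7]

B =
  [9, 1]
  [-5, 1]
A ⊗ B =
  [-1, 3]
  [2, -4]

Apply the min-plus product entry-by-entry:
  C[0][0] = min over k of (A[0][0] + B[0][0] = 2 + 9 = 11, A[0][1] + B[1][0] = 4 + -5 = -1) = -1 (attained at k = 1)
  C[0][1] = min over k of (A[0][0] + B[0][1] = 2 + 1 = 3, A[0][1] + B[1][1] = 4 + 1 = 5) = 3 (attained at k = 0)
  C[1][0] = min over k of (A[1][0] + B[0][0] = -5 + 9 = 4, A[1][1] + B[1][0] = 7 + -5 = 2) = 2 (attained at k = 1)
  C[1][1] = min over k of (A[1][0] + B[0][1] = -5 + 1 = -4, A[1][1] + B[1][1] = 7 + 1 = 8) = -4 (attained at k = 0)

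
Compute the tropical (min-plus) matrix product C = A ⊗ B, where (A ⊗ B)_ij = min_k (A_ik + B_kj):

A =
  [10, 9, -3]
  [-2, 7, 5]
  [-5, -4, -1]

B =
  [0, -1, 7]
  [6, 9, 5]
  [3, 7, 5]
A ⊗ B =
  [0, 4, 2]
  [-2, -3, 5]
  [-5, -6, 1]

Apply the min-plus product entry-by-entry:
  C[0][0] = min over k of (A[0][0] + B[0][0] = 10 + 0 = 10, A[0][1] + B[1][0] = 9 + 6 = 15, A[0][2] + B[2][0] = -3 + 3 = 0) = 0 (attained at k = 2)
  C[0][1] = min over k of (A[0][0] + B[0][1] = 10 + -1 = 9, A[0][1] + B[1][1] = 9 + 9 = 18, A[0][2] + B[2][1] = -3 + 7 = 4) = 4 (attained at k = 2)
  C[0][2] = min over k of (A[0][0] + B[0][2] = 10 + 7 = 17, A[0][1] + B[1][2] = 9 + 5 = 14, A[0][2] + B[2][2] = -3 + 5 = 2) = 2 (attained at k = 2)
  C[1][0] = min over k of (A[1][0] + B[0][0] = -2 + 0 = -2, A[1][1] + B[1][0] = 7 + 6 = 13, A[1][2] + B[2][0] = 5 + 3 = 8) = -2 (attained at k = 0)
  C[1][1] = min over k of (A[1][0] + B[0][1] = -2 + -1 = -3, A[1][1] + B[1][1] = 7 + 9 = 16, A[1][2] + B[2][1] = 5 + 7 = 12) = -3 (attained at k = 0)
  C[1][2] = min over k of (A[1][0] + B[0][2] = -2 + 7 = 5, A[1][1] + B[1][2] = 7 + 5 = 12, A[1][2] + B[2][2] = 5 + 5 = 10) = 5 (attained at k = 0)
  C[2][0] = min over k of (A[2][0] + B[0][0] = -5 + 0 = -5, A[2][1] + B[1][0] = -4 + 6 = 2, A[2][2] + B[2][0] = -1 + 3 = 2) = -5 (attained at k = 0)
  C[2][1] = min over k of (A[2][0] + B[0][1] = -5 + -1 = -6, A[2][1] + B[1][1] = -4 + 9 = 5, A[2][2] + B[2][1] = -1 + 7 = 6) = -6 (attained at k = 0)
  C[2][2] = min over k of (A[2][0] + B[0][2] = -5 + 7 = 2, A[2][1] + B[1][2] = -4 + 5 = 1, A[2][2] + B[2][2] = -1 + 5 = 4) = 1 (attained at k = 1)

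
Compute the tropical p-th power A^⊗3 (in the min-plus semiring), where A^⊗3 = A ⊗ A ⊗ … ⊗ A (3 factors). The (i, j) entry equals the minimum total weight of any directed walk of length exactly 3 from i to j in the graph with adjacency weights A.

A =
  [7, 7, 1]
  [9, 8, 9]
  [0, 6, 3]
A^⊗3 =
  [4, 8, 2]
  [10, 16, 10]
  [1, 7, 4]

Each entry (A^⊗3)_ij equals the minimum over all length-3 walks i = v_0 → v_1 → … → v_3 = j of Σ_t A[v_t][v_{t+1}]. For example, for (i, j) = (0, 2) we minimise over 9 possible intermediate vertex sequences; the minimum is 2, attained along the walk 0 → 2 → 0 → 2.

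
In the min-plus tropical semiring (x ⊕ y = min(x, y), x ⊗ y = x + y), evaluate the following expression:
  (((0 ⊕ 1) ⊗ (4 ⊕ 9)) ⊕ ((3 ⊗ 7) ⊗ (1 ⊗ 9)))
(((0 ⊕ 1) ⊗ (4 ⊕ 9)) ⊕ ((3 ⊗ 7) ⊗ (1 ⊗ 9))) = 4

Expand innermost to outermost. Recall ⊕ takes the minimum of its arguments and ⊗ takes their sum. Working out the expression (((0 ⊕ 1) ⊗ (4 ⊕ 9)) ⊕ ((3 ⊗ 7) ⊗ (1 ⊗ 9))) gives 4.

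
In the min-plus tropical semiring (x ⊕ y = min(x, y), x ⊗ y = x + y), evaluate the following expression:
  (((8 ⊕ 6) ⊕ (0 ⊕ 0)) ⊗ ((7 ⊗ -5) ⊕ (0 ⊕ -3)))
(((8 ⊕ 6) ⊕ (0 ⊕ 0)) ⊗ ((7 ⊗ -5) ⊕ (0 ⊕ -3))) = -3

Expand innermost to outermost. Recall ⊕ takes the minimum of its arguments and ⊗ takes their sum. Working out the expression (((8 ⊕ 6) ⊕ (0 ⊕ 0)) ⊗ ((7 ⊗ -5) ⊕ (0 ⊕ -3))) gives -3.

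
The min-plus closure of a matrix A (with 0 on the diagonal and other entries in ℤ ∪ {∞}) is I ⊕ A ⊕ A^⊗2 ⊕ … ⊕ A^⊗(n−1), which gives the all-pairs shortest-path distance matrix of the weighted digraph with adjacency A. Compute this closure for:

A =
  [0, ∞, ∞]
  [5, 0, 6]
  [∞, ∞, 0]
Closure =
  [0, ∞, ∞]
  [5, 0, 6]
  [∞, ∞, 0]

This is the Floyd-Warshall all-pairs shortest-path computation. For each intermediate vertex k = 0, 1, …, 2, update dist[i][j] ← min(dist[i][j], dist[i][k] + dist[k][j]). The final matrix gives, for each (i, j), the minimum total weight of any directed path from i to j (possibly empty when i = j).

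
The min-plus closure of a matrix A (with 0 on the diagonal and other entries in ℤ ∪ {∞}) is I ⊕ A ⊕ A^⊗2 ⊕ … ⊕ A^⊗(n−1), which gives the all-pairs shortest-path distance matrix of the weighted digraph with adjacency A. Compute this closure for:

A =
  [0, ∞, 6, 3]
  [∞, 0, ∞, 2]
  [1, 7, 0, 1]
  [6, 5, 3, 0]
Closure =
  [0, 8, 6, 3]
  [6, 0, 5, 2]
  [1, 6, 0, 1]
  [4, 5, 3, 0]

This is the Floyd-Warshall all-pairs shortest-path computation. For each intermediate vertex k = 0, 1, …, 3, update dist[i][j] ← min(dist[i][j], dist[i][k] + dist[k][j]). The final matrix gives, for each (i, j), the minimum total weight of any directed path from i to j (possibly empty when i = j).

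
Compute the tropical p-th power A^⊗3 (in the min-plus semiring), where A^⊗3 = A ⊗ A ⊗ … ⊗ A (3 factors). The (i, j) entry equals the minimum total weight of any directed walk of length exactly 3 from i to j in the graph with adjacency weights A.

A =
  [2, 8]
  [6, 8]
A^⊗3 =
  [6, 12]
  [10, 16]

Each entry (A^⊗3)_ij equals the minimum over all length-3 walks i = v_0 → v_1 → … → v_3 = j of Σ_t A[v_t][v_{t+1}]. For example, for (i, j) = (0, 1) we minimise over 4 possible intermediate vertex sequences; the minimum is 12, attained along the walk 0 → 0 → 0 → 1.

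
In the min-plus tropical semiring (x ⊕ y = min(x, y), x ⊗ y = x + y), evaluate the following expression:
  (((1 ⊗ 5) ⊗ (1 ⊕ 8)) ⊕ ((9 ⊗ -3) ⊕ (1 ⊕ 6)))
(((1 ⊗ 5) ⊗ (1 ⊕ 8)) ⊕ ((9 ⊗ -3) ⊕ (1 ⊕ 6))) = 1

Expand innermost to outermost. Recall ⊕ takes the minimum of its arguments and ⊗ takes their sum. Working out the expression (((1 ⊗ 5) ⊗ (1 ⊕ 8)) ⊕ ((9 ⊗ -3) ⊕ (1 ⊕ 6))) gives 1.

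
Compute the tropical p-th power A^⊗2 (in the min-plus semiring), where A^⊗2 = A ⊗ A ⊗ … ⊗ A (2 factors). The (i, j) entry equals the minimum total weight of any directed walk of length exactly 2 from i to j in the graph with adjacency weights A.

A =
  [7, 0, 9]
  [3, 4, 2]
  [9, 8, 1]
A^⊗2 =
  [3, 4, 2]
  [7, 3, 3]
  [10, 9, 2]

Each entry (A^⊗2)_ij equals the minimum over all length-2 walks i = v_0 → v_1 → … → v_2 = j of Σ_t A[v_t][v_{t+1}]. For example, for (i, j) = (0, 2) we minimise over 3 possible intermediate vertex sequences; the minimum is 2, attained along the walk 0 → 1 → 2.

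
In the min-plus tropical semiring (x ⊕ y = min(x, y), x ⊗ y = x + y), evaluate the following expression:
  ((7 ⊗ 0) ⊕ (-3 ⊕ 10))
((7 ⊗ 0) ⊕ (-3 ⊕ 10)) = -3

Expand innermost to outermost. Recall ⊕ takes the minimum of its arguments and ⊗ takes their sum. Working out the expression ((7 ⊗ 0) ⊕ (-3 ⊕ 10)) gives -3.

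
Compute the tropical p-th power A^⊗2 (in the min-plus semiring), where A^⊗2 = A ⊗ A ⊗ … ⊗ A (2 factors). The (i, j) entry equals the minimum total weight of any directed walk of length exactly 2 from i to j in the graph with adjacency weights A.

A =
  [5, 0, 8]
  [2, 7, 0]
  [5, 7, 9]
A^⊗2 =
  [2, 5, 0]
  [5, 2, 7]
  [9, 5, 7]

Each entry (A^⊗2)_ij equals the minimum over all length-2 walks i = v_0 → v_1 → … → v_2 = j of Σ_t A[v_t][v_{t+1}]. For example, for (i, j) = (0, 2) we minimise over 3 possible intermediate vertex sequences; the minimum is 0, attained along the walk 0 → 1 → 2.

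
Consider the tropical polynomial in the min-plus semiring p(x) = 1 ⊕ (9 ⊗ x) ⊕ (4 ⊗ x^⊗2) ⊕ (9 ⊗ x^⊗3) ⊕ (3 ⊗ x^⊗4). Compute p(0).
p(0) = 1

A tropical monomial a ⊗ x^⊗i evaluates to a + i · x. Evaluating each term at x = 0:
  Term 0 contributes 1 + 0 · 0 = 1
  Term 1 contributes 9 + 1 · 0 = 9
  Term 2 contributes 4 + 2 · 0 = 4
  Term 3 contributes 9 + 3 · 0 = 9
  Term 4 contributes 3 + 4 · 0 = 3
p(0) = ⊕ of these = min[1, 9, 4, 9, 3] = 1.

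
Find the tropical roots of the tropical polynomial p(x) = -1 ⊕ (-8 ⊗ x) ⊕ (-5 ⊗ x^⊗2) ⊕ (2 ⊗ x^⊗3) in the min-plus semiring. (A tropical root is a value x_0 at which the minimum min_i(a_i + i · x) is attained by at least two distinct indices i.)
Roots: {-7, -3, 7}

Each tropical root is a break point of the lower envelope of the lines y = a_i + i · x (there are 4 lines, with slopes 0, 1, ..., 3). Only the lines that attain the minimum somewhere contribute to roots; other lines are dominated. Here the surviving (envelope) indices are i = 3, i = 2, i = 1, i = 0.
Intersections between consecutive envelope lines give the roots: for adjacent envelope indices i < j the intersection is x = (a_i − a_j) / (j − i). Reading off the sorted break points: {-7, -3, 7}.
Verification: at each break x_0, at least two indices attain the minimum of min_i(a_i + i · x_0).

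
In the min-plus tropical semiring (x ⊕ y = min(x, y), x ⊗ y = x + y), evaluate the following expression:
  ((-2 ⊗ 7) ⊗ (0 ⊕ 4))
((-2 ⊗ 7) ⊗ (0 ⊕ 4)) = 5

Expand innermost to outermost. Recall ⊕ takes the minimum of its arguments and ⊗ takes their sum. Working out the expression ((-2 ⊗ 7) ⊗ (0 ⊕ 4)) gives 5.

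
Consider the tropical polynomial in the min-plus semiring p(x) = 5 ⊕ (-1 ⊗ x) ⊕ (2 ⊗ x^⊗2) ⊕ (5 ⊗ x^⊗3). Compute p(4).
p(4) = 3

A tropical monomial a ⊗ x^⊗i evaluates to a + i · x. Evaluating each term at x = 4:
  Term 0 contributes 5 + 0 · 4 = 5
  Term 1 contributes -1 + 1 · 4 = 3
  Term 2 contributes 2 + 2 · 4 = 10
  Term 3 contributes 5 + 3 · 4 = 17
p(4) = ⊕ of these = min[5, 3, 10, 17] = 3.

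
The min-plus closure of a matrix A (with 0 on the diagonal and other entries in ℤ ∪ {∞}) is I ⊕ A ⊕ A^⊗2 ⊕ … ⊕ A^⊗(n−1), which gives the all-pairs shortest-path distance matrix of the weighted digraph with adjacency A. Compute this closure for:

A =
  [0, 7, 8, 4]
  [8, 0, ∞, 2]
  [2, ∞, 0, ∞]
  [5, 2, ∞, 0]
Closure =
  [0, 6, 8, 4]
  [7, 0, 15, 2]
  [2, 8, 0, 6]
  [5, 2, 13, 0]

This is the Floyd-Warshall all-pairs shortest-path computation. For each intermediate vertex k = 0, 1, …, 3, update dist[i][j] ← min(dist[i][j], dist[i][k] + dist[k][j]). The final matrix gives, for each (i, j), the minimum total weight of any directed path from i to j (possibly empty when i = j).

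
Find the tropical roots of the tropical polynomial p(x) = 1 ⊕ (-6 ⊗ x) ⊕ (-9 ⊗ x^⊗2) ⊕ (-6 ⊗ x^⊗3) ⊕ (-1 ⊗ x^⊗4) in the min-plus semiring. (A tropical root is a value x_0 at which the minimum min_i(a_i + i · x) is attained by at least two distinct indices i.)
Roots: {-5, -3, 3, 7}

Each tropical root is a break point of the lower envelope of the lines y = a_i + i · x (there are 5 lines, with slopes 0, 1, ..., 4). Only the lines that attain the minimum somewhere contribute to roots; other lines are dominated. Here the surviving (envelope) indices are i = 4, i = 3, i = 2, i = 1, i = 0.
Intersections between consecutive envelope lines give the roots: for adjacent envelope indices i < j the intersection is x = (a_i − a_j) / (j − i). Reading off the sorted break points: {-5, -3, 3, 7}.
Verification: at each break x_0, at least two indices attain the minimum of min_i(a_i + i · x_0).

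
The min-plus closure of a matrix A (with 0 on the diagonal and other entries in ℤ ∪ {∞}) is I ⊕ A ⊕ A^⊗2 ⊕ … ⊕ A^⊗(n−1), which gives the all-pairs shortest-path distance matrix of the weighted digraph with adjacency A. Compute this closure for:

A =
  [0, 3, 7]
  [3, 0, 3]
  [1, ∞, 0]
Closure =
  [0, 3, 6]
  [3, 0, 3]
  [1, 4, 0]

This is the Floyd-Warshall all-pairs shortest-path computation. For each intermediate vertex k = 0, 1, …, 2, update dist[i][j] ← min(dist[i][j], dist[i][k] + dist[k][j]). The final matrix gives, for each (i, j), the minimum total weight of any directed path from i to j (possibly empty when i = j).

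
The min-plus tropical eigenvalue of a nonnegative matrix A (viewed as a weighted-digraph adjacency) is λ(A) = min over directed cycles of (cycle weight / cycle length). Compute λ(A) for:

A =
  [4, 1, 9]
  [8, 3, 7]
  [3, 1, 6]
λ(A) = 3

Enumerate directed cycles and compute their means (weight / length). Sample:
  cycle 0 → 0: weight = 4, length = 1, mean = 4/1 ≈ 4.000
  cycle 1 → 1: weight = 3, length = 1, mean = 3/1 ≈ 3.000
  cycle 2 → 2: weight = 6, length = 1, mean = 6/1 ≈ 6.000
  cycle 0 → 1 → 0: weight = 9, length = 2, mean = 9/2 ≈ 4.500
  cycle 0 → 2 → 0: weight = 12, length = 2, mean = 12/2 ≈ 6.000
  cycle 1 → 0 → 1: weight = 9, length = 2, mean = 9/2 ≈ 4.500
Minimum mean = 3.000, attained e.g. along the cycle 1 → 1 with weight 3 and length 1. So λ(A) = 3/1 = 3.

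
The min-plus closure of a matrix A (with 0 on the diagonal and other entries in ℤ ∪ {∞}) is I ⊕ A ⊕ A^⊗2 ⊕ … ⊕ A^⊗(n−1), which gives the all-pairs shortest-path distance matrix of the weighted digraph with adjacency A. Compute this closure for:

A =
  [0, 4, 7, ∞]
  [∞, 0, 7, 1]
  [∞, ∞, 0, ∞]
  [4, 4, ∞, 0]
Closure =
  [0, 4, 7, 5]
  [5, 0, 7, 1]
  [∞, ∞, 0, ∞]
  [4, 4, 11, 0]

This is the Floyd-Warshall all-pairs shortest-path computation. For each intermediate vertex k = 0, 1, …, 3, update dist[i][j] ← min(dist[i][j], dist[i][k] + dist[k][j]). The final matrix gives, for each (i, j), the minimum total weight of any directed path from i to j (possibly empty when i = j).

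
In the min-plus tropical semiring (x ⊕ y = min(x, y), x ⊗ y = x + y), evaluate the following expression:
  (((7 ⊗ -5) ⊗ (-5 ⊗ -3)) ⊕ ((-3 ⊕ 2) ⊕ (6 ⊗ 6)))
(((7 ⊗ -5) ⊗ (-5 ⊗ -3)) ⊕ ((-3 ⊕ 2) ⊕ (6 ⊗ 6))) = -6

Expand innermost to outermost. Recall ⊕ takes the minimum of its arguments and ⊗ takes their sum. Working out the expression (((7 ⊗ -5) ⊗ (-5 ⊗ -3)) ⊕ ((-3 ⊕ 2) ⊕ (6 ⊗ 6))) gives -6.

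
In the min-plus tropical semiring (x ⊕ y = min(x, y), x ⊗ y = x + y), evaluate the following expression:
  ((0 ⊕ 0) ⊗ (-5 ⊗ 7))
((0 ⊕ 0) ⊗ (-5 ⊗ 7)) = 2

Expand innermost to outermost. Recall ⊕ takes the minimum of its arguments and ⊗ takes their sum. Working out the expression ((0 ⊕ 0) ⊗ (-5 ⊗ 7)) gives 2.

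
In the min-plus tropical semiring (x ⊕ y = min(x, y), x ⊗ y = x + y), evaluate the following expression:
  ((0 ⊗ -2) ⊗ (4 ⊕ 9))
((0 ⊗ -2) ⊗ (4 ⊕ 9)) = 2

Expand innermost to outermost. Recall ⊕ takes the minimum of its arguments and ⊗ takes their sum. Working out the expression ((0 ⊗ -2) ⊗ (4 ⊕ 9)) gives 2.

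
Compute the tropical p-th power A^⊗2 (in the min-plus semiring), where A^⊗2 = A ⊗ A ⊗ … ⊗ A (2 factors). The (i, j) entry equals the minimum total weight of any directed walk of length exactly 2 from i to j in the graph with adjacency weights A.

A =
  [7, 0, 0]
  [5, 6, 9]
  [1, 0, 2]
A^⊗2 =
  [1, 0, 2]
  [10, 5, 5]
  [3, 1, 1]

Each entry (A^⊗2)_ij equals the minimum over all length-2 walks i = v_0 → v_1 → … → v_2 = j of Σ_t A[v_t][v_{t+1}]. For example, for (i, j) = (0, 2) we minimise over 3 possible intermediate vertex sequences; the minimum is 2, attained along the walk 0 → 2 → 2.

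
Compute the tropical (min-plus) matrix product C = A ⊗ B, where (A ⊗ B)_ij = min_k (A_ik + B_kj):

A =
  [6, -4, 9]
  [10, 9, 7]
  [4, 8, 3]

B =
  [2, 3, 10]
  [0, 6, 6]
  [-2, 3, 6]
A ⊗ B =
  [-4, 2, 2]
  [5, 10, 13]
  [1, 6, 9]

Apply the min-plus product entry-by-entry:
  C[0][0] = min over k of (A[0][0] + B[0][0] = 6 + 2 = 8, A[0][1] + B[1][0] = -4 + 0 = -4, A[0][2] + B[2][0] = 9 + -2 = 7) = -4 (attained at k = 1)
  C[0][1] = min over k of (A[0][0] + B[0][1] = 6 + 3 = 9, A[0][1] + B[1][1] = -4 + 6 = 2, A[0][2] + B[2][1] = 9 + 3 = 12) = 2 (attained at k = 1)
  C[0][2] = min over k of (A[0][0] + B[0][2] = 6 + 10 = 16, A[0][1] + B[1][2] = -4 + 6 = 2, A[0][2] + B[2][2] = 9 + 6 = 15) = 2 (attained at k = 1)
  C[1][0] = min over k of (A[1][0] + B[0][0] = 10 + 2 = 12, A[1][1] + B[1][0] = 9 + 0 = 9, A[1][2] + B[2][0] = 7 + -2 = 5) = 5 (attained at k = 2)
  C[1][1] = min over k of (A[1][0] + B[0][1] = 10 + 3 = 13, A[1][1] + B[1][1] = 9 + 6 = 15, A[1][2] + B[2][1] = 7 + 3 = 10) = 10 (attained at k = 2)
  C[1][2] = min over k of (A[1][0] + B[0][2] = 10 + 10 = 20, A[1][1] + B[1][2] = 9 + 6 = 15, A[1][2] + B[2][2] = 7 + 6 = 13) = 13 (attained at k = 2)
  C[2][0] = min over k of (A[2][0] + B[0][0] = 4 + 2 = 6, A[2][1] + B[1][0] = 8 + 0 = 8, A[2][2] + B[2][0] = 3 + -2 = 1) = 1 (attained at k = 2)
  C[2][1] = min over k of (A[2][0] + B[0][1] = 4 + 3 = 7, A[2][1] + B[1][1] = 8 + 6 = 14, A[2][2] + B[2][1] = 3 + 3 = 6) = 6 (attained at k = 2)
  C[2][2] = min over k of (A[2][0] + B[0][2] = 4 + 10 = 14, A[2][1] + B[1][2] = 8 + 6 = 14, A[2][2] + B[2][2] = 3 + 6 = 9) = 9 (attained at k = 2)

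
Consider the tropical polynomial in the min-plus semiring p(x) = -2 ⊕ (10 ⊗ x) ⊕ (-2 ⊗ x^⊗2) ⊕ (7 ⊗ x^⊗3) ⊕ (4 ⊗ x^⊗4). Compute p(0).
p(0) = -2

A tropical monomial a ⊗ x^⊗i evaluates to a + i · x. Evaluating each term at x = 0:
  Term 0 contributes -2 + 0 · 0 = -2
  Term 1 contributes 10 + 1 · 0 = 10
  Term 2 contributes -2 + 2 · 0 = -2
  Term 3 contributes 7 + 3 · 0 = 7
  Term 4 contributes 4 + 4 · 0 = 4
p(0) = ⊕ of these = min[-2, 10, -2, 7, 4] = -2.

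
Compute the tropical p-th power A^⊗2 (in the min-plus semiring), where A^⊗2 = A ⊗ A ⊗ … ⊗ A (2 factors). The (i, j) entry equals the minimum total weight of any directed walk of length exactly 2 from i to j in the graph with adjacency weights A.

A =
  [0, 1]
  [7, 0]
A^⊗2 =
  [0, 1]
  [7, 0]

Each entry (A^⊗2)_ij equals the minimum over all length-2 walks i = v_0 → v_1 → … → v_2 = j of Σ_t A[v_t][v_{t+1}]. For example, for (i, j) = (0, 1) we minimise over 2 possible intermediate vertex sequences; the minimum is 1, attained along the walk 0 → 0 → 1.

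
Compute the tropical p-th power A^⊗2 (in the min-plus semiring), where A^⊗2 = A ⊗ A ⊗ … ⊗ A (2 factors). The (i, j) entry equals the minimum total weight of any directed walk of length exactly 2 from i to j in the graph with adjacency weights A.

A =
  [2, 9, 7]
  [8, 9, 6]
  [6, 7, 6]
A^⊗2 =
  [4, 11, 9]
  [10, 13, 12]
  [8, 13, 12]

Each entry (A^⊗2)_ij equals the minimum over all length-2 walks i = v_0 → v_1 → … → v_2 = j of Σ_t A[v_t][v_{t+1}]. For example, for (i, j) = (0, 2) we minimise over 3 possible intermediate vertex sequences; the minimum is 9, attained along the walk 0 → 0 → 2.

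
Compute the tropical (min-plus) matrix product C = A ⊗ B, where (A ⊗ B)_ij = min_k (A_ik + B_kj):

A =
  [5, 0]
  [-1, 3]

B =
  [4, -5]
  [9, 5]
A ⊗ B =
  [9, 0]
  [3, -6]

Apply the min-plus product entry-by-entry:
  C[0][0] = min over k of (A[0][0] + B[0][0] = 5 + 4 = 9, A[0][1] + B[1][0] = 0 + 9 = 9) = 9 (attained at k = 0)
  C[0][1] = min over k of (A[0][0] + B[0][1] = 5 + -5 = 0, A[0][1] + B[1][1] = 0 + 5 = 5) = 0 (attained at k = 0)
  C[1][0] = min over k of (A[1][0] + B[0][0] = -1 + 4 = 3, A[1][1] + B[1][0] = 3 + 9 = 12) = 3 (attained at k = 0)
  C[1][1] = min over k of (A[1][0] + B[0][1] = -1 + -5 = -6, A[1][1] + B[1][1] = 3 + 5 = 8) = -6 (attained at k = 0)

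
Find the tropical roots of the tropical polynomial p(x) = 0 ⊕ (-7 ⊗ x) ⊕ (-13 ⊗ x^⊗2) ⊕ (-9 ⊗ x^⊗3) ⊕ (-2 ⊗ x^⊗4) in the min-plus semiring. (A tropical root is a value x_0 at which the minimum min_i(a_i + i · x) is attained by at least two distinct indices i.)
Roots: {-7, -4, 6, 7}

Each tropical root is a break point of the lower envelope of the lines y = a_i + i · x (there are 5 lines, with slopes 0, 1, ..., 4). Only the lines that attain the minimum somewhere contribute to roots; other lines are dominated. Here the surviving (envelope) indices are i = 4, i = 3, i = 2, i = 1, i = 0.
Intersections between consecutive envelope lines give the roots: for adjacent envelope indices i < j the intersection is x = (a_i − a_j) / (j − i). Reading off the sorted break points: {-7, -4, 6, 7}.
Verification: at each break x_0, at least two indices attain the minimum of min_i(a_i + i · x_0).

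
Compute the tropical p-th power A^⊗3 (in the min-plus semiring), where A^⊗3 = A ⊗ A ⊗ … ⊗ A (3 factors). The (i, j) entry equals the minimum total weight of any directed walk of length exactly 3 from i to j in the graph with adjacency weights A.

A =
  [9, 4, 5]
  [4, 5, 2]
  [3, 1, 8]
A^⊗3 =
  [9, 7, 8]
  [7, 8, 5]
  [6, 4, 8]

Each entry (A^⊗3)_ij equals the minimum over all length-3 walks i = v_0 → v_1 → … → v_3 = j of Σ_t A[v_t][v_{t+1}]. For example, for (i, j) = (0, 2) we minimise over 9 possible intermediate vertex sequences; the minimum is 8, attained along the walk 0 → 2 → 1 → 2.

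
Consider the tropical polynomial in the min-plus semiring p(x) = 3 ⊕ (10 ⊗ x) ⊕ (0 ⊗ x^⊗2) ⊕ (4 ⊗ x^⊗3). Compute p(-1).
p(-1) = -2

A tropical monomial a ⊗ x^⊗i evaluates to a + i · x. Evaluating each term at x = -1:
  Term 0 contributes 3 + 0 · -1 = 3
  Term 1 contributes 10 + 1 · -1 = 9
  Term 2 contributes 0 + 2 · -1 = -2
  Term 3 contributes 4 + 3 · -1 = 1
p(-1) = ⊕ of these = min[3, 9, -2, 1] = -2.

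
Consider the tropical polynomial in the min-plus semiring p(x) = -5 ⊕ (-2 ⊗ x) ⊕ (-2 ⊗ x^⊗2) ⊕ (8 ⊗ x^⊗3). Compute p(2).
p(2) = -5

A tropical monomial a ⊗ x^⊗i evaluates to a + i · x. Evaluating each term at x = 2:
  Term 0 contributes -5 + 0 · 2 = -5
  Term 1 contributes -2 + 1 · 2 = 0
  Term 2 contributes -2 + 2 · 2 = 2
  Term 3 contributes 8 + 3 · 2 = 14
p(2) = ⊕ of these = min[-5, 0, 2, 14] = -5.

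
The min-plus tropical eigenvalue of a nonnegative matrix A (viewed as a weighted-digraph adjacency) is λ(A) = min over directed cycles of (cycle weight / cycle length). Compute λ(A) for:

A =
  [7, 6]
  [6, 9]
λ(A) = 6

Enumerate directed cycles and compute their means (weight / length). Sample:
  cycle 0 → 0: weight = 7, length = 1, mean = 7/1 ≈ 7.000
  cycle 1 → 1: weight = 9, length = 1, mean = 9/1 ≈ 9.000
  cycle 0 → 1 → 0: weight = 12, length = 2, mean = 12/2 ≈ 6.000
  cycle 1 → 0 → 1: weight = 12, length = 2, mean = 12/2 ≈ 6.000
Minimum mean = 6.000, attained e.g. along the cycle 0 → 1 → 0 with weight 12 and length 2. So λ(A) = 12/2 = 6.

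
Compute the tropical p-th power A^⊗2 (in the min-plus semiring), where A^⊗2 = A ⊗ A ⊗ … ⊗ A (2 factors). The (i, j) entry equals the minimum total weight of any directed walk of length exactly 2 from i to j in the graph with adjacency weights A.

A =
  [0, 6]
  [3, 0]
A^⊗2 =
  [0, 6]
  [3, 0]

Each entry (A^⊗2)_ij equals the minimum over all length-2 walks i = v_0 → v_1 → … → v_2 = j of Σ_t A[v_t][v_{t+1}]. For example, for (i, j) = (0, 1) we minimise over 2 possible intermediate vertex sequences; the minimum is 6, attained along the walk 0 → 0 → 1.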